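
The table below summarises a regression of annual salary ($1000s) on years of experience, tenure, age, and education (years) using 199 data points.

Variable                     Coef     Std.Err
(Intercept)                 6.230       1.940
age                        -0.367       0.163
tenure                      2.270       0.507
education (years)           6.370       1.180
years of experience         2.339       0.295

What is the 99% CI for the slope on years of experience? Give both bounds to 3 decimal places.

Read off: b = 2.339, SE = 0.295 for years of experience.
df = n − k − 1 = 199 − 4 − 1 = 194.
t* = t_{0.005, 194} = 2.601409.
Margin = t* × SE = 2.601409 × 0.295 = 0.76742.
CI: 2.339 ± 0.76742 → (1.572, 3.106).

(1.572, 3.106)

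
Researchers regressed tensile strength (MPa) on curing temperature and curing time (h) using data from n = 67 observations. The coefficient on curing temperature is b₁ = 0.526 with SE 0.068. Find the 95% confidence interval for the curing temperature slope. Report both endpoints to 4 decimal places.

df = n − k − 1 = 67 − 2 − 1 = 64.
t* = t_{0.025, 64} = 1.99773.
Margin = t* × SE = 1.99773 × 0.068 = 0.135846.
CI: 0.526 ± 0.135846 → (0.3902, 0.6618).
With 95% confidence, each one-unit increase in curing temperature is associated with a change of between 0.3902 and 0.6618 MPa in tensile strength, holding the other predictors fixed.

(0.3902, 0.6618)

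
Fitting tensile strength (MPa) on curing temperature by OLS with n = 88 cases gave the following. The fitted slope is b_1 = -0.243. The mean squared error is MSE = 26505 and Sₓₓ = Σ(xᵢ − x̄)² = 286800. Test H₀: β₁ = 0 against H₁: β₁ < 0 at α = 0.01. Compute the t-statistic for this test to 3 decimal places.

SE(b_1) = √(MSE/Sₓₓ) = √(26505/286800) = 0.304001.
t = -0.243 / 0.304001 = -0.799.
df = n − 2 = 86.
One-sided p ≈ 0.2131, which is ≥ 0.01, so fail to reject H₀.
The data do not give significant evidence that the true slope on curing temperature is negative.

t = -0.799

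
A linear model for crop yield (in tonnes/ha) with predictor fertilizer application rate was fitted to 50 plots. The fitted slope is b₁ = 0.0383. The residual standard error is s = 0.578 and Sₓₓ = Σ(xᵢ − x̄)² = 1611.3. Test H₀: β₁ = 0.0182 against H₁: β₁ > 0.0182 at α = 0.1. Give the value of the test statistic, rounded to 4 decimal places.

t = 1.3959

SE(b₁) = s/√Sₓₓ = 0.578/√1611.3 = 0.0143992.
t = (0.0383 − 0.0182) / 0.0143992 = 1.3959.
df = n − 2 = 48.
One-sided p ≈ 0.0846, which is < 0.1, so reject H₀.
There is evidence that the true slope on fertilizer application rate exceeds 0.0182 tonnes/ha per unit.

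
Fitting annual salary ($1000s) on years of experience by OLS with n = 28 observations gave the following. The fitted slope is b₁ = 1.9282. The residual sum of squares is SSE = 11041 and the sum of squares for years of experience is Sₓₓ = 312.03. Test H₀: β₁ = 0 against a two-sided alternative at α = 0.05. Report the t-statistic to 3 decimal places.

t = 1.653

MSE = SSE/(n − 2) = 11041/26 = 424.654.
SE(b₁) = √(MSE/Sₓₓ) = √(424.654/312.03) = 1.16659.
t = 1.9282 / 1.16659 = 1.653.
df = n − 2 = 26.
Two-sided p ≈ 0.1104, which is ≥ 0.05, so fail to reject H₀.
The data do not give significant evidence of an association between years of experience and annual salary.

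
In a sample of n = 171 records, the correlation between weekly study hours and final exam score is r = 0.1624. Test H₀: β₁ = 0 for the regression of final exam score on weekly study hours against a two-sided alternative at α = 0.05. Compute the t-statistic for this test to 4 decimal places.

t = r·√(n − 2)/√(1 − r²) = 0.1624·√169/√0.973626 = 2.1396.
df = n − 2 = 169.
Two-sided p ≈ 0.0338, which is < 0.05, so reject H₀.
There is evidence of a linear association between weekly study hours and final exam score.

t = 2.1396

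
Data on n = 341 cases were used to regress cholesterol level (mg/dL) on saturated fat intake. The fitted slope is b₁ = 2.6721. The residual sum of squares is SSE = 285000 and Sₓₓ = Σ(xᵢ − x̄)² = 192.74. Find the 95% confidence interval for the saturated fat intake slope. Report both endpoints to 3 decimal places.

MSE = SSE/(n − 2) = 285000/339 = 840.708.
SE(b₁) = √(MSE/Sₓₓ) = √(840.708/192.74) = 2.08851.
df = n − 2 = 339.
t* = t_{0.025, 339} = 1.966986.
Margin = t* × SE = 1.966986 × 2.08851 = 4.10807.
CI: 2.6721 ± 4.10807 → (-1.436, 6.780).
With 95% confidence, each one-unit increase in saturated fat intake is associated with a change of between -1.436 and 6.780 mg/dL in cholesterol level.

(-1.436, 6.780)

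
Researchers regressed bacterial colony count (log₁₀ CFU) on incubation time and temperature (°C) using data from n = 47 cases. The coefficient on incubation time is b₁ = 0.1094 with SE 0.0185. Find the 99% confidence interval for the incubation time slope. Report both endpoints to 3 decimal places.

(0.060, 0.159)

df = n − k − 1 = 47 − 2 − 1 = 44.
t* = t_{0.005, 44} = 2.692278.
Margin = t* × SE = 2.692278 × 0.0185 = 0.04981.
CI: 0.1094 ± 0.04981 → (0.060, 0.159).
With 99% confidence, each one-unit increase in incubation time is associated with a change of between 0.060 and 0.159 log₁₀ CFU in bacterial colony count, holding the other predictors fixed.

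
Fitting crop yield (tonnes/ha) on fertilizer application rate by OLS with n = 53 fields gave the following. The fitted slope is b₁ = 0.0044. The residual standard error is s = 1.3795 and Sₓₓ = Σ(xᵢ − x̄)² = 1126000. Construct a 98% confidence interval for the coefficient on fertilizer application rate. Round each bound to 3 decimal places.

SE(b₁) = s/√Sₓₓ = 1.3795/√1126000 = 0.00130003.
df = n − 2 = 51.
t* = t_{0.01, 51} = 2.401718.
Margin = t* × SE = 2.401718 × 0.00130003 = 0.00312.
CI: 0.0044 ± 0.00312 → (0.001, 0.008).
With 98% confidence, each one-unit increase in fertilizer application rate is associated with a change of between 0.001 and 0.008 tonnes/ha in crop yield.

(0.001, 0.008)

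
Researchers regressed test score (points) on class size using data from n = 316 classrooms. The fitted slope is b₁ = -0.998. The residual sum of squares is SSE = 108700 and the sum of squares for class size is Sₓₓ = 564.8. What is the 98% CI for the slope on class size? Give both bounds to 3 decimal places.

MSE = SSE/(n − 2) = 108700/314 = 346.178.
SE(b₁) = √(MSE/Sₓₓ) = √(346.178/564.8) = 0.782893.
df = n − 2 = 314.
t* = t_{0.01, 314} = 2.338282.
Margin = t* × SE = 2.338282 × 0.782893 = 1.83063.
CI: -0.998 ± 1.83063 → (-2.829, 0.833).
With 98% confidence, each one-unit increase in class size is associated with a change of between -2.829 and 0.833 points in test score.

(-2.829, 0.833)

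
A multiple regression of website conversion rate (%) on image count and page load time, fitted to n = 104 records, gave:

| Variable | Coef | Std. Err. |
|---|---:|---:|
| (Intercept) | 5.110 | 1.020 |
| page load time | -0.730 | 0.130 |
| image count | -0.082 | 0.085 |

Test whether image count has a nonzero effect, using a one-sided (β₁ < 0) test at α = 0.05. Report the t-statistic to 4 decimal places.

t = -0.9647

Read off: b = -0.082, SE = 0.085 for image count.
H₀: β₁ = 0 vs H₁: β₁ < 0.
t = -0.082 / 0.085 = -0.9647.
df = n − k − 1 = 104 − 2 − 1 = 101.
One-sided p ≈ 0.1685, which is ≥ 0.05, so fail to reject H₀.
The data do not give significant evidence that the true slope on image count is negative, holding the other predictors fixed.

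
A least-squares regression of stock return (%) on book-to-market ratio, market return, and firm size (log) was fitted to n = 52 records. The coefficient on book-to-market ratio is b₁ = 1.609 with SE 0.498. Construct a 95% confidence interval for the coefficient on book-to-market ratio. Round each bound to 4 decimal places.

(0.6077, 2.6103)

df = n − k − 1 = 52 − 3 − 1 = 48.
t* = t_{0.025, 48} = 2.010635.
Margin = t* × SE = 2.010635 × 0.498 = 1.001296.
CI: 1.609 ± 1.001296 → (0.6077, 2.6103).
With 95% confidence, each one-unit increase in book-to-market ratio is associated with a change of between 0.6077 and 2.6103 % in stock return, holding the other predictors fixed.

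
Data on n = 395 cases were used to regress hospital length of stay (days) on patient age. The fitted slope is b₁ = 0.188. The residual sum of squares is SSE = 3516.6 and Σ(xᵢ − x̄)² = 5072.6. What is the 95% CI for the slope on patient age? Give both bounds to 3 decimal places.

(0.105, 0.271)

MSE = SSE/(n − 2) = 3516.6/393 = 8.94809.
SE(b₁) = √(MSE/Sₓₓ) = √(8.94809/5072.6) = 0.0420001.
df = n − 2 = 393.
t* = t_{0.025, 393} = 1.966019.
Margin = t* × SE = 1.966019 × 0.0420001 = 0.08257.
CI: 0.188 ± 0.08257 → (0.105, 0.271).
With 95% confidence, each one-unit increase in patient age is associated with a change of between 0.105 and 0.271 days in hospital length of stay.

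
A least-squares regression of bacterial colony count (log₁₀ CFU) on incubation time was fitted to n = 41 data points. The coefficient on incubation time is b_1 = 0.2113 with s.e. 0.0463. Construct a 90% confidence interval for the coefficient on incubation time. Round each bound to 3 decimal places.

df = n − 2 = 41 − 2 = 39.
t* = t_{0.05, 39} = 1.684875.
Margin = t* × SE = 1.684875 × 0.0463 = 0.07801.
CI: 0.2113 ± 0.07801 → (0.133, 0.289).
With 90% confidence, each one-unit increase in incubation time is associated with a change of between 0.133 and 0.289 log₁₀ CFU in bacterial colony count.

(0.133, 0.289)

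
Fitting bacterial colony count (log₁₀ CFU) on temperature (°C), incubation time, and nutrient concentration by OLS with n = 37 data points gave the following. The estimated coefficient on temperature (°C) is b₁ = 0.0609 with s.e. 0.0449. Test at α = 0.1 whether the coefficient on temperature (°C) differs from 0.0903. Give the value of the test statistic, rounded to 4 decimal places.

H₀: β₁ = 0.0903 vs H₁: β₁ ≠ 0.0903.
t = (b₁ − β₁⁰)/SE = (0.0609 − 0.0903) / 0.0449 = -0.6548.
df = n − k − 1 = 37 − 3 − 1 = 33.
Two-sided p ≈ 0.5171, which is ≥ 0.1, so fail to reject H₀.
The data are consistent with a true slope of 0.0903 log₁₀ CFU per unit of temperature (°C), holding the other predictors fixed.

t = -0.6548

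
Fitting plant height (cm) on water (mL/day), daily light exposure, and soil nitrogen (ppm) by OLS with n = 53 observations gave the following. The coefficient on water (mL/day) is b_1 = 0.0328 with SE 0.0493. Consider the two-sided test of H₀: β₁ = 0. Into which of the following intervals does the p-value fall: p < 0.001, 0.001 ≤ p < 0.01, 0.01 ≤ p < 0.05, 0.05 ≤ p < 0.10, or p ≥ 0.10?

t = 0.0328 / 0.0493 = 0.665.
df = n − k − 1 = 53 − 3 − 1 = 49.
Two-sided p = 2·P(T_{49} > |t|) ≈ 0.5090.
So p ≥ 0.10.

p ≥ 0.10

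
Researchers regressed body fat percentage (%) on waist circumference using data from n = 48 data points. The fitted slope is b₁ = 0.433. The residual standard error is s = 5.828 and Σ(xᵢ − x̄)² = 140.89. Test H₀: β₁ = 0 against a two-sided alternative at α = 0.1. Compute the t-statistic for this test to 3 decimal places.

t = 0.882

SE(b₁) = s/√Sₓₓ = 5.828/√140.89 = 0.490998.
t = 0.433 / 0.490998 = 0.882.
df = n − 2 = 46.
Two-sided p ≈ 0.3824, which is ≥ 0.1, so fail to reject H₀.
The data do not give significant evidence of an association between waist circumference and body fat percentage.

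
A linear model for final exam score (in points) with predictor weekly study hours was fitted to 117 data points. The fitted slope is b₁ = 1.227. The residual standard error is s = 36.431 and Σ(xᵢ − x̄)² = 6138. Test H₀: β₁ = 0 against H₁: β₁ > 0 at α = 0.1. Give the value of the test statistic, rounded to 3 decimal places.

SE(b₁) = s/√Sₓₓ = 36.431/√6138 = 0.465005.
t = 1.227 / 0.465005 = 2.639.
df = n − 2 = 115.
One-sided p ≈ 0.0047, which is < 0.1, so reject H₀.
There is evidence that the true slope on weekly study hours is positive.

t = 2.639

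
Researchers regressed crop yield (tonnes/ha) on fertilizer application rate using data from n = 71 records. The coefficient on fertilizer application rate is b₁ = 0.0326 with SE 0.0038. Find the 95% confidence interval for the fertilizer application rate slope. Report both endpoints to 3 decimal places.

df = n − 2 = 71 − 2 = 69.
t* = t_{0.025, 69} = 1.994945.
Margin = t* × SE = 1.994945 × 0.0038 = 0.00758.
CI: 0.0326 ± 0.00758 → (0.025, 0.040).
With 95% confidence, each one-unit increase in fertilizer application rate is associated with a change of between 0.025 and 0.040 tonnes/ha in crop yield.

(0.025, 0.040)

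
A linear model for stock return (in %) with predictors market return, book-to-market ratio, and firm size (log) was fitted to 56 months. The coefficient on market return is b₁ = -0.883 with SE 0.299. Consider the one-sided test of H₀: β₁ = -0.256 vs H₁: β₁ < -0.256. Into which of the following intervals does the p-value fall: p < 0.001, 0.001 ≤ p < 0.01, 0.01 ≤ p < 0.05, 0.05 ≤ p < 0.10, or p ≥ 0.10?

t = (-0.883 − (-0.256)) / 0.299 = -2.097.
df = n − k − 1 = 56 − 3 − 1 = 52.
One-sided p = P(T_{52} < t) ≈ 0.0204.
So 0.01 ≤ p < 0.05.

0.01 ≤ p < 0.05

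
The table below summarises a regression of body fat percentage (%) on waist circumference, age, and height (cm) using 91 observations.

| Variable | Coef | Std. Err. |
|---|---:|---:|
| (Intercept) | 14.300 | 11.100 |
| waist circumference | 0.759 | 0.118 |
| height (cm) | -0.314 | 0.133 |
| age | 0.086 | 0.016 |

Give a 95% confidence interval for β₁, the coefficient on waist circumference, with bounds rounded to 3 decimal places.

(0.524, 0.994)

Read off: b = 0.759, SE = 0.118 for waist circumference.
df = n − k − 1 = 91 − 3 − 1 = 87.
t* = t_{0.025, 87} = 1.987608.
Margin = t* × SE = 1.987608 × 0.118 = 0.23454.
CI: 0.759 ± 0.23454 → (0.524, 0.994).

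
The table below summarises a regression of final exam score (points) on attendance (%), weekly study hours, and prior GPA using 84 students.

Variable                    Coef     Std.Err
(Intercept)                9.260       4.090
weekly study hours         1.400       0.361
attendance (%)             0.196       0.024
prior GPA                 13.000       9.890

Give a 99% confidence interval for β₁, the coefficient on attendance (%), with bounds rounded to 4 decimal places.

(0.1327, 0.2593)

Read off: b = 0.196, SE = 0.024 for attendance (%).
df = n − k − 1 = 84 − 3 − 1 = 80.
t* = t_{0.005, 80} = 2.638691.
Margin = t* × SE = 2.638691 × 0.024 = 0.063329.
CI: 0.196 ± 0.063329 → (0.1327, 0.2593).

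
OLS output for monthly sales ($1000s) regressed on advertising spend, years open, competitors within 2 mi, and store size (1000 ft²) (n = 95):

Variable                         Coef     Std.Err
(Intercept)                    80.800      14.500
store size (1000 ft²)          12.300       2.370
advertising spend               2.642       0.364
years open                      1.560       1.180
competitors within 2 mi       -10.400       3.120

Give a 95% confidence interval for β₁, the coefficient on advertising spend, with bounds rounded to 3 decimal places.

Read off: b = 2.642, SE = 0.364 for advertising spend.
df = n − k − 1 = 95 − 4 − 1 = 90.
t* = t_{0.025, 90} = 1.986675.
Margin = t* × SE = 1.986675 × 0.364 = 0.72315.
CI: 2.642 ± 0.72315 → (1.919, 3.365).

(1.919, 3.365)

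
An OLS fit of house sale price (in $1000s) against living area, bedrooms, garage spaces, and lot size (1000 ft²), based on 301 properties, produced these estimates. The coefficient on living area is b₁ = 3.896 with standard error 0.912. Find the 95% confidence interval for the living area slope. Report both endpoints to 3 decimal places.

df = n − k − 1 = 301 − 4 − 1 = 296.
t* = t_{0.025, 296} = 1.968011.
Margin = t* × SE = 1.968011 × 0.912 = 1.79483.
CI: 3.896 ± 1.79483 → (2.101, 5.691).
With 95% confidence, each one-unit increase in living area is associated with a change of between 2.101 and 5.691 $1000s in house sale price, holding the other predictors fixed.

(2.101, 5.691)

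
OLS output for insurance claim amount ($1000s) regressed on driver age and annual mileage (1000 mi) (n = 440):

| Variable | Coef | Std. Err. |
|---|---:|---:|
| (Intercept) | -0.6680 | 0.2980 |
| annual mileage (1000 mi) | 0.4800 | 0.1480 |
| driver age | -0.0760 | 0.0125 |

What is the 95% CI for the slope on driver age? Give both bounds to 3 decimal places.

Read off: b = -0.0760, SE = 0.0125 for driver age.
df = n − k − 1 = 440 − 2 − 1 = 437.
t* = t_{0.025, 437} = 1.965407.
Margin = t* × SE = 1.965407 × 0.0125 = 0.02457.
CI: -0.0760 ± 0.02457 → (-0.101, -0.051).

(-0.101, -0.051)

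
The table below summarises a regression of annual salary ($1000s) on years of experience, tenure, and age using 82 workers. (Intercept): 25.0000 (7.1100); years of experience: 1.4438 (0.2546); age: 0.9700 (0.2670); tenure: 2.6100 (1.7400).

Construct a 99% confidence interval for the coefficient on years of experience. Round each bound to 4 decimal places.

Read off: b = 1.4438, SE = 0.2546 for years of experience.
df = n − k − 1 = 82 − 3 − 1 = 78.
t* = t_{0.005, 78} = 2.64034.
Margin = t* × SE = 2.64034 × 0.2546 = 0.672231.
CI: 1.4438 ± 0.672231 → (0.7716, 2.1160).

(0.7716, 2.1160)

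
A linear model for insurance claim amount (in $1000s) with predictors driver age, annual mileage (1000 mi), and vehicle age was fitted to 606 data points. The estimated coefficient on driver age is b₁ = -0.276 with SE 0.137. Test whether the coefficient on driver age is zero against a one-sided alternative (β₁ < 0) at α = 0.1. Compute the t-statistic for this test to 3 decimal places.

t = -2.015

H₀: β₁ = 0 vs H₁: β₁ < 0.
t = (b₁ − β₁⁰)/SE = -0.276 / 0.137 = -2.015.
df = n − k − 1 = 606 − 3 − 1 = 602.
One-sided p ≈ 0.0222, which is < 0.1, so reject H₀.
There is evidence that the true slope on driver age is negative, holding the other predictors fixed.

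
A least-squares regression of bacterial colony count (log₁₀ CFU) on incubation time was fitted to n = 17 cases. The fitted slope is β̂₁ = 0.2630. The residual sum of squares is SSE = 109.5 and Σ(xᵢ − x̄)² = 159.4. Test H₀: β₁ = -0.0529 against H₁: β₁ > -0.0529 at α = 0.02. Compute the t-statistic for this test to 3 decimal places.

t = 1.476

MSE = SSE/(n − 2) = 109.5/15 = 7.3.
SE(β̂₁) = √(MSE/Sₓₓ) = √(7.3/159.4) = 0.214002.
t = (0.2630 − (-0.0529)) / 0.214002 = 1.476.
df = n − 2 = 15.
One-sided p ≈ 0.0803, which is ≥ 0.02, so fail to reject H₀.
The data do not give significant evidence that the true slope on incubation time exceeds -0.0529 log₁₀ CFU per unit.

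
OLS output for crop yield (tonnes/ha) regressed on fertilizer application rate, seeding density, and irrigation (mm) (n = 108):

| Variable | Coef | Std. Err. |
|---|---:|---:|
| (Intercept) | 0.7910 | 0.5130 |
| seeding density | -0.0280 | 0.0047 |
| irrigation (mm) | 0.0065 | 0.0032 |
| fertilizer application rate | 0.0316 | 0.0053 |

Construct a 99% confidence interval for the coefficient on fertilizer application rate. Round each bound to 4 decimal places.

(0.0177, 0.0455)

Read off: b = 0.0316, SE = 0.0053 for fertilizer application rate.
df = n − k − 1 = 108 − 3 − 1 = 104.
t* = t_{0.005, 104} = 2.623932.
Margin = t* × SE = 2.623932 × 0.0053 = 0.013907.
CI: 0.0316 ± 0.013907 → (0.0177, 0.0455).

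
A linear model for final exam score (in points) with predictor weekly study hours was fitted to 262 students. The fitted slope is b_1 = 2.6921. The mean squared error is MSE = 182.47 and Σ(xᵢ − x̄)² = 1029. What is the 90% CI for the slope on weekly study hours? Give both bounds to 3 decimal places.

(1.997, 3.387)

SE(b_1) = √(MSE/Sₓₓ) = √(182.47/1029) = 0.421103.
df = n − 2 = 260.
t* = t_{0.05, 260} = 1.650735.
Margin = t* × SE = 1.650735 × 0.421103 = 0.69513.
CI: 2.6921 ± 0.69513 → (1.997, 3.387).
With 90% confidence, each one-unit increase in weekly study hours is associated with a change of between 1.997 and 3.387 points in final exam score.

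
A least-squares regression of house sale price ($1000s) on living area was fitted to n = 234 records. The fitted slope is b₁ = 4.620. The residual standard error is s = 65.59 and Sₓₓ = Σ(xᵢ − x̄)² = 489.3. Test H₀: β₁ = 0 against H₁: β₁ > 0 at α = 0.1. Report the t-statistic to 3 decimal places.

t = 1.558

SE(b₁) = s/√Sₓₓ = 65.59/√489.3 = 2.96517.
t = 4.620 / 2.96517 = 1.558.
df = n − 2 = 232.
One-sided p ≈ 0.0603, which is < 0.1, so reject H₀.
There is evidence that the true slope on living area is positive.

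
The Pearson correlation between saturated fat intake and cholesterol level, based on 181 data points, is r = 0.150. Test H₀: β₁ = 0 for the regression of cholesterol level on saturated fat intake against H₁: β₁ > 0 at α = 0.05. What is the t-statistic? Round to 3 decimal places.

t = 2.030

t = r·√(n − 2)/√(1 − r²) = 0.150·√179/√0.9775 = 2.030.
df = n − 2 = 179.
One-sided p ≈ 0.0219, which is < 0.05, so reject H₀.
There is evidence of a linear association between saturated fat intake and cholesterol level.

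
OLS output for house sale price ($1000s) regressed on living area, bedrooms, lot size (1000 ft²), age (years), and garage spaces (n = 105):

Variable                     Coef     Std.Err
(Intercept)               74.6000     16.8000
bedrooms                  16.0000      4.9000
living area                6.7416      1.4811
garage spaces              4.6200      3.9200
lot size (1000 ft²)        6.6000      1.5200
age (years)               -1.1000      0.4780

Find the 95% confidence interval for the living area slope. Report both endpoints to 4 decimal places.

Read off: b = 6.7416, SE = 1.4811 for living area.
df = n − k − 1 = 105 − 5 − 1 = 99.
t* = t_{0.025, 99} = 1.984217.
Margin = t* × SE = 1.984217 × 1.4811 = 2.938824.
CI: 6.7416 ± 2.938824 → (3.8028, 9.6804).

(3.8028, 9.6804)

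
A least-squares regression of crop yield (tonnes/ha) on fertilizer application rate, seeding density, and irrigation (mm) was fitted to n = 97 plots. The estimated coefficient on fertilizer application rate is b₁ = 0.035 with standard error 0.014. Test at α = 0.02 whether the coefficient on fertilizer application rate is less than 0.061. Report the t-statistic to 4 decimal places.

H₀: β₁ = 0.061 vs H₁: β₁ < 0.061.
t = (b₁ − β₁⁰)/SE = (0.035 − 0.061) / 0.014 = -1.8571.
df = n − k − 1 = 97 − 3 − 1 = 93.
One-sided p ≈ 0.0332, which is ≥ 0.02, so fail to reject H₀.
The data do not give significant evidence that the true slope on fertilizer application rate is below 0.061 tonnes/ha per unit, holding the other predictors fixed.

t = -1.8571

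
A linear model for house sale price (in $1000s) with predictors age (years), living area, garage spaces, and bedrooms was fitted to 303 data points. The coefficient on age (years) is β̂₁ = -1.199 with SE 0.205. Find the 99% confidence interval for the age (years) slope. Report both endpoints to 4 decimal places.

df = n − k − 1 = 303 − 4 − 1 = 298.
t* = t_{0.005, 298} = 2.592428.
Margin = t* × SE = 2.592428 × 0.205 = 0.531448.
CI: -1.199 ± 0.531448 → (-1.7304, -0.6676).
With 99% confidence, each one-unit increase in age (years) is associated with a change of between -1.7304 and -0.6676 $1000s in house sale price, holding the other predictors fixed.

(-1.7304, -0.6676)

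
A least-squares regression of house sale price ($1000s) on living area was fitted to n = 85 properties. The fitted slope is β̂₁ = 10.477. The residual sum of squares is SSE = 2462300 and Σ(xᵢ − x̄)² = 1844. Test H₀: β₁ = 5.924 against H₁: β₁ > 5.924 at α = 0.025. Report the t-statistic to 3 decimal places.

t = 1.135

MSE = SSE/(n − 2) = 2462300/83 = 29666.3.
SE(β̂₁) = √(MSE/Sₓₓ) = √(29666.3/1844) = 4.01098.
t = (10.477 − 5.924) / 4.01098 = 1.135.
df = n − 2 = 83.
One-sided p ≈ 0.1298, which is ≥ 0.025, so fail to reject H₀.
The data do not give significant evidence that the true slope on living area exceeds 5.924 $1000s per unit.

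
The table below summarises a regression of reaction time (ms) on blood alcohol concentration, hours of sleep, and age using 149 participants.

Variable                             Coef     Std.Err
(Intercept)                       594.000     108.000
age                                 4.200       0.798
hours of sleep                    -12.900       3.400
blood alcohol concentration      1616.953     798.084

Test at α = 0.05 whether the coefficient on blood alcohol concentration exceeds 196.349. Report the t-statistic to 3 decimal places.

Read off: b = 1616.953, SE = 798.084 for blood alcohol concentration.
H₀: β₁ = 196.349 vs H₁: β₁ > 196.349.
t = (1616.953 − 196.349) / 798.084 = 1.780.
df = n − k − 1 = 149 − 3 − 1 = 145.
One-sided p ≈ 0.0386, which is < 0.05, so reject H₀.
There is evidence that the true slope on blood alcohol concentration exceeds 196.349 ms per unit, holding the other predictors fixed.

t = 1.780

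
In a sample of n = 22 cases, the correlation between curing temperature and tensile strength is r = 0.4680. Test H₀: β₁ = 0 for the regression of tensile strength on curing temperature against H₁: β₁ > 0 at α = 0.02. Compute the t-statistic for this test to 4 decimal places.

t = r·√(n − 2)/√(1 − r²) = 0.4680·√20/√0.780976 = 2.3683.
df = n − 2 = 20.
One-sided p ≈ 0.0140, which is < 0.02, so reject H₀.
There is evidence of a linear association between curing temperature and tensile strength.

t = 2.3683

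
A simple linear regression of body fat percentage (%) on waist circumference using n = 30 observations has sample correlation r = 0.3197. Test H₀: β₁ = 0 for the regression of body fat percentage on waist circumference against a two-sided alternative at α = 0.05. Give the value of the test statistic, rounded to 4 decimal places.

t = r·√(n − 2)/√(1 − r²) = 0.3197·√28/√0.897792 = 1.7854.
df = n − 2 = 28.
Two-sided p ≈ 0.0850, which is ≥ 0.05, so fail to reject H₀.
The data do not give significant evidence of a linear association between waist circumference and body fat percentage.

t = 1.7854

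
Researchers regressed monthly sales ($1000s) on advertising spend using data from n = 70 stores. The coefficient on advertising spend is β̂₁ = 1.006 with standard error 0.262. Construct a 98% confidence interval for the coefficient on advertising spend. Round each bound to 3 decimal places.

(0.382, 1.630)

df = n − 2 = 70 − 2 = 68.
t* = t_{0.01, 68} = 2.382446.
Margin = t* × SE = 2.382446 × 0.262 = 0.62420.
CI: 1.006 ± 0.62420 → (0.382, 1.630).
With 98% confidence, each one-unit increase in advertising spend is associated with a change of between 0.382 and 1.630 $1000s in monthly sales.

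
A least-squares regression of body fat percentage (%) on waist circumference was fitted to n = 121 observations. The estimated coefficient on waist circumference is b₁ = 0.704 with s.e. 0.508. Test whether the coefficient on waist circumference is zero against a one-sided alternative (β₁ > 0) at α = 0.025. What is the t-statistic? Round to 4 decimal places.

t = 1.3858

H₀: β₁ = 0 vs H₁: β₁ > 0.
t = (b₁ − β₁⁰)/SE = 0.704 / 0.508 = 1.3858.
df = n − 2 = 121 − 2 = 119.
One-sided p ≈ 0.0842, which is ≥ 0.025, so fail to reject H₀.
The data do not give significant evidence that the true slope on waist circumference is positive.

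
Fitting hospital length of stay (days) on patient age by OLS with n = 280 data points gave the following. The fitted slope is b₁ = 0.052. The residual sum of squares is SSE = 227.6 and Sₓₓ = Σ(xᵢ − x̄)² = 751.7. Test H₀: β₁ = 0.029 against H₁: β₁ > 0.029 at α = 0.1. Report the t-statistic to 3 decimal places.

MSE = SSE/(n − 2) = 227.6/278 = 0.818705.
SE(b₁) = √(MSE/Sₓₓ) = √(0.818705/751.7) = 0.0330021.
t = (0.052 − 0.029) / 0.0330021 = 0.697.
df = n − 2 = 278.
One-sided p ≈ 0.2432, which is ≥ 0.1, so fail to reject H₀.
The data do not give significant evidence that the true slope on patient age exceeds 0.029 days per unit.

t = 0.697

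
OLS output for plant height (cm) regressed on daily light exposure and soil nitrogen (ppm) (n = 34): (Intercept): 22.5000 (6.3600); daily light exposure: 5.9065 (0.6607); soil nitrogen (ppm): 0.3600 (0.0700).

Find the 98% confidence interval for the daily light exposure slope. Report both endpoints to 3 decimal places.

(4.286, 7.527)

Read off: b = 5.9065, SE = 0.6607 for daily light exposure.
df = n − k − 1 = 34 − 2 − 1 = 31.
t* = t_{0.01, 31} = 2.452824.
Margin = t* × SE = 2.452824 × 0.6607 = 1.62058.
CI: 5.9065 ± 1.62058 → (4.286, 7.527).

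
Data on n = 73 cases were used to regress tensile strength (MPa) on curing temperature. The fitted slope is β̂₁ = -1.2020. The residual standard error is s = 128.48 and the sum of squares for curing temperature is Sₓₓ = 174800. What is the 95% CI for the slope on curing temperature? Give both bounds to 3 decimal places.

SE(β̂₁) = s/√Sₓₓ = 128.48/√174800 = 0.307302.
df = n − 2 = 71.
t* = t_{0.025, 71} = 1.993943.
Margin = t* × SE = 1.993943 × 0.307302 = 0.61274.
CI: -1.2020 ± 0.61274 → (-1.815, -0.589).
With 95% confidence, each one-unit increase in curing temperature is associated with a change of between -1.815 and -0.589 MPa in tensile strength.

(-1.815, -0.589)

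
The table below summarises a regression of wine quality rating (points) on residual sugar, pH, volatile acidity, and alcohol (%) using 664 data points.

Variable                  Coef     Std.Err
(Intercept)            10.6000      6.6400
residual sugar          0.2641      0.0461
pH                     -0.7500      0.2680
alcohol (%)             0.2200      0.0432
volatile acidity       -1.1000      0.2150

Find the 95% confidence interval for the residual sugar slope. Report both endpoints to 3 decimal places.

(0.174, 0.355)

Read off: b = 0.2641, SE = 0.0461 for residual sugar.
df = n − k − 1 = 664 − 4 − 1 = 659.
t* = t_{0.025, 659} = 1.96357.
Margin = t* × SE = 1.96357 × 0.0461 = 0.09052.
CI: 0.2641 ± 0.09052 → (0.174, 0.355).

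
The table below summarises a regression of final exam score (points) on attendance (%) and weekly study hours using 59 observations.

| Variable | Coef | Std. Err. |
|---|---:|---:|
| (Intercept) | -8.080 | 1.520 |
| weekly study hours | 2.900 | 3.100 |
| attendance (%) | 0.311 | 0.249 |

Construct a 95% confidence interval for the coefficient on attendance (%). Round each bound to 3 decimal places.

Read off: b = 0.311, SE = 0.249 for attendance (%).
df = n − k − 1 = 59 − 2 − 1 = 56.
t* = t_{0.025, 56} = 2.003241.
Margin = t* × SE = 2.003241 × 0.249 = 0.49881.
CI: 0.311 ± 0.49881 → (-0.188, 0.810).

(-0.188, 0.810)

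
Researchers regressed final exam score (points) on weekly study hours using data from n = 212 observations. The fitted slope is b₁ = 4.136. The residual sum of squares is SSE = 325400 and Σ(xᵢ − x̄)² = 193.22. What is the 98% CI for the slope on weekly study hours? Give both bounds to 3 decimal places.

MSE = SSE/(n − 2) = 325400/210 = 1549.52.
SE(b₁) = √(MSE/Sₓₓ) = √(1549.52/193.22) = 2.83187.
df = n − 2 = 210.
t* = t_{0.01, 210} = 2.344236.
Margin = t* × SE = 2.344236 × 2.83187 = 6.63857.
CI: 4.136 ± 6.63857 → (-2.503, 10.775).
With 98% confidence, each one-unit increase in weekly study hours is associated with a change of between -2.503 and 10.775 points in final exam score.

(-2.503, 10.775)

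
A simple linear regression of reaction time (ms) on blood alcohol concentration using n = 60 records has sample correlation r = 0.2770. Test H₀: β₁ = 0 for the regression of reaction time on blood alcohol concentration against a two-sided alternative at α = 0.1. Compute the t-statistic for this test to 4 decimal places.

t = 2.1955

t = r·√(n − 2)/√(1 − r²) = 0.2770·√58/√0.923271 = 2.1955.
df = n − 2 = 58.
Two-sided p ≈ 0.0321, which is < 0.1, so reject H₀.
There is evidence of a linear association between blood alcohol concentration and reaction time.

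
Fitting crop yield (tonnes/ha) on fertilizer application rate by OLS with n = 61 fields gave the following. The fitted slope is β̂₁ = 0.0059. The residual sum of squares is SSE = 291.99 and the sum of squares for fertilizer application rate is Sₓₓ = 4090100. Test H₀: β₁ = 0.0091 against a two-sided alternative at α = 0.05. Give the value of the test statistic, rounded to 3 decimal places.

t = -2.909

MSE = SSE/(n − 2) = 291.99/59 = 4.94898.
SE(β̂₁) = √(MSE/Sₓₓ) = √(4.94898/4090100) = 0.0011.
t = (0.0059 − 0.0091) / 0.0011 = -2.909.
df = n − 2 = 59.
Two-sided p ≈ 0.0051, which is < 0.05, so reject H₀.
There is evidence that the true slope on fertilizer application rate differs from 0.0091 tonnes/ha per unit.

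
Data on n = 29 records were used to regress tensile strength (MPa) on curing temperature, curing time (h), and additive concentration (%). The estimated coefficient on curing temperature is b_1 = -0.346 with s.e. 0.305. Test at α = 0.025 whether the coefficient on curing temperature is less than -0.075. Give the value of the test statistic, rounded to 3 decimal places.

H₀: β₁ = -0.075 vs H₁: β₁ < -0.075.
t = (b_1 − β₁⁰)/SE = (-0.346 − (-0.075)) / 0.305 = -0.889.
df = n − k − 1 = 29 − 3 − 1 = 25.
One-sided p ≈ 0.1914, which is ≥ 0.025, so fail to reject H₀.
The data do not give significant evidence that the true slope on curing temperature is below -0.075 MPa per unit, holding the other predictors fixed.

t = -0.889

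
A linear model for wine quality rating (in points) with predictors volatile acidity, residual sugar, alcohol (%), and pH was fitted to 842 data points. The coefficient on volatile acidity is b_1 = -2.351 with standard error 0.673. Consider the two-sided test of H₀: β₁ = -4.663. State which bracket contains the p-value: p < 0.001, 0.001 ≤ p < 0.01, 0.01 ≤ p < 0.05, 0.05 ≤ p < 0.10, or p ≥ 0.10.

p < 0.001

t = (-2.351 − (-4.663)) / 0.673 = 3.435.
df = n − k − 1 = 842 − 4 − 1 = 837.
Two-sided p = 2·P(T_{837} > |t|) ≈ 0.0006.
So p < 0.001.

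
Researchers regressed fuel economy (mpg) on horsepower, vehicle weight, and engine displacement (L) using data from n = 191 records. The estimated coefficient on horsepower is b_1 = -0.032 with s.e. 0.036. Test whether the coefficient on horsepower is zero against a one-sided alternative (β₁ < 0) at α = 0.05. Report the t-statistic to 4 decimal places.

H₀: β₁ = 0 vs H₁: β₁ < 0.
t = (b_1 − β₁⁰)/SE = -0.032 / 0.036 = -0.8889.
df = n − k − 1 = 191 − 3 − 1 = 187.
One-sided p ≈ 0.1876, which is ≥ 0.05, so fail to reject H₀.
The data do not give significant evidence that the true slope on horsepower is negative, holding the other predictors fixed.

t = -0.8889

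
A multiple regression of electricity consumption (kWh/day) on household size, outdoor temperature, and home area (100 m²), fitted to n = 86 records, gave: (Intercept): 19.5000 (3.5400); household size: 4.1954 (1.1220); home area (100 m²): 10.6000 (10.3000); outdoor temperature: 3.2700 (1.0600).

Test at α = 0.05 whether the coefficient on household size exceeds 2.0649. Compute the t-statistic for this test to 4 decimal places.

Read off: b = 4.1954, SE = 1.1220 for household size.
H₀: β₁ = 2.0649 vs H₁: β₁ > 2.0649.
t = (4.1954 − 2.0649) / 1.1220 = 1.8988.
df = n − k − 1 = 86 − 3 − 1 = 82.
One-sided p ≈ 0.0306, which is < 0.05, so reject H₀.
There is evidence that the true slope on household size exceeds 2.0649 kWh/day per unit, holding the other predictors fixed.

t = 1.8988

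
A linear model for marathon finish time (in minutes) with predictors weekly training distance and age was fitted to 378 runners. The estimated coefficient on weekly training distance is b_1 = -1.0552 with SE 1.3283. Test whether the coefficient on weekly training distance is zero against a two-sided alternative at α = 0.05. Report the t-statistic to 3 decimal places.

t = -0.794

H₀: β₁ = 0 vs H₁: β₁ ≠ 0.
t = (b_1 − β₁⁰)/SE = -1.0552 / 1.3283 = -0.794.
df = n − k − 1 = 378 − 2 − 1 = 375.
Two-sided p ≈ 0.4275, which is ≥ 0.05, so fail to reject H₀.
The data do not give significant evidence of an association between weekly training distance and marathon finish time, after adjusting for the other predictors.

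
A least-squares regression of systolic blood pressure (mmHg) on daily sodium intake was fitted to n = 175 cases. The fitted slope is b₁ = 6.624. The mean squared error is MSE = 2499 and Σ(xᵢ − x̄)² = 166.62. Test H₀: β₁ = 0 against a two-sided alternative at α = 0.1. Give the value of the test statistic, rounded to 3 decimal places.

t = 1.710

SE(b₁) = √(MSE/Sₓₓ) = √(2499/166.62) = 3.87275.
t = 6.624 / 3.87275 = 1.710.
df = n − 2 = 173.
Two-sided p ≈ 0.0890, which is < 0.1, so reject H₀.
There is evidence that daily sodium intake is associated with systolic blood pressure.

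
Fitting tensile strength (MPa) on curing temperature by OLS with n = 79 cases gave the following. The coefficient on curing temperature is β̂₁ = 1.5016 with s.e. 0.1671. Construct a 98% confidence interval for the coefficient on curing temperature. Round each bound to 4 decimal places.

df = n − 2 = 79 − 2 = 77.
t* = t_{0.01, 77} = 2.375757.
Margin = t* × SE = 2.375757 × 0.1671 = 0.396989.
CI: 1.5016 ± 0.396989 → (1.1046, 1.8986).
With 98% confidence, each one-unit increase in curing temperature is associated with a change of between 1.1046 and 1.8986 MPa in tensile strength.

(1.1046, 1.8986)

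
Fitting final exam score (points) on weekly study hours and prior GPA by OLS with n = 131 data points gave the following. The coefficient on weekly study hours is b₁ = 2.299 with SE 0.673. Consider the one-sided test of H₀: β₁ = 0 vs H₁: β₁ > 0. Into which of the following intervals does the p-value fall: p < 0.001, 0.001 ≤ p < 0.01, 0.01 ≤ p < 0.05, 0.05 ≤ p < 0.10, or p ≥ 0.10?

t = 2.299 / 0.673 = 3.416.
df = n − k − 1 = 131 − 2 − 1 = 128.
One-sided p = P(T_{128} > t) ≈ 0.0004.
So p < 0.001.

p < 0.001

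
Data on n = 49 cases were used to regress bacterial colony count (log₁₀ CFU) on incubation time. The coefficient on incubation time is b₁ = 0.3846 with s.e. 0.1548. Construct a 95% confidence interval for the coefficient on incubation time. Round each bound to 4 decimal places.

df = n − 2 = 49 − 2 = 47.
t* = t_{0.025, 47} = 2.011741.
Margin = t* × SE = 2.011741 × 0.1548 = 0.311417.
CI: 0.3846 ± 0.311417 → (0.0732, 0.6960).
With 95% confidence, each one-unit increase in incubation time is associated with a change of between 0.0732 and 0.6960 log₁₀ CFU in bacterial colony count.

(0.0732, 0.6960)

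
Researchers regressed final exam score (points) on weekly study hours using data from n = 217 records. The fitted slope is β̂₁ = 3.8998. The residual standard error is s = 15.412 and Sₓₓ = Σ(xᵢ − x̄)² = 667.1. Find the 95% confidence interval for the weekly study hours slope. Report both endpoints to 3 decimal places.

SE(β̂₁) = s/√Sₓₓ = 15.412/√667.1 = 0.59671.
df = n − 2 = 215.
t* = t_{0.025, 215} = 1.971059.
Margin = t* × SE = 1.971059 × 0.59671 = 1.17615.
CI: 3.8998 ± 1.17615 → (2.724, 5.076).
With 95% confidence, each one-unit increase in weekly study hours is associated with a change of between 2.724 and 5.076 points in final exam score.

(2.724, 5.076)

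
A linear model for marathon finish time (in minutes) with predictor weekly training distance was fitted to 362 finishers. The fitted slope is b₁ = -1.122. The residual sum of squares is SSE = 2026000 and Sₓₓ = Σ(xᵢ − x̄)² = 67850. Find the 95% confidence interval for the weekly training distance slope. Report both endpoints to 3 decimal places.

(-1.688, -0.556)

MSE = SSE/(n − 2) = 2026000/360 = 5627.78.
SE(b₁) = √(MSE/Sₓₓ) = √(5627.78/67850) = 0.288001.
df = n − 2 = 360.
t* = t_{0.025, 360} = 1.966575.
Margin = t* × SE = 1.966575 × 0.288001 = 0.56638.
CI: -1.122 ± 0.56638 → (-1.688, -0.556).
With 95% confidence, each one-unit increase in weekly training distance is associated with a change of between -1.688 and -0.556 minutes in marathon finish time.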